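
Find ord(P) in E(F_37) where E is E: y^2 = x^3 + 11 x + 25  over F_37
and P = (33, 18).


Compute successive multiples of P until we hit O:
  1P = (33, 18)
  2P = (11, 16)
  3P = (19, 27)
  4P = (26, 33)
  5P = (6, 14)
  6P = (10, 32)
  7P = (32, 20)
  8P = (13, 16)
  ... (continuing to 18P)
  18P = O

ord(P) = 18


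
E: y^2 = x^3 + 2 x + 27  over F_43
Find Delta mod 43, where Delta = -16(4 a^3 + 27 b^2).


4 a^3 + 27 b^2 = 4*2^3 + 27*27^2 = 32 + 19683 = 19715
Delta = -16 * (19715) = -315440
Delta mod 43 = 8

Delta = 8 (mod 43)


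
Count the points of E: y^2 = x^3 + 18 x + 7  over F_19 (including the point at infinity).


For each x in F_19, count y with y^2 = x^3 + 18 x + 7 mod 19:
  x = 0: RHS = 7, y in [8, 11]  -> 2 point(s)
  x = 1: RHS = 7, y in [8, 11]  -> 2 point(s)
  x = 7: RHS = 1, y in [1, 18]  -> 2 point(s)
  x = 8: RHS = 17, y in [6, 13]  -> 2 point(s)
  x = 9: RHS = 5, y in [9, 10]  -> 2 point(s)
  x = 10: RHS = 9, y in [3, 16]  -> 2 point(s)
  x = 11: RHS = 16, y in [4, 15]  -> 2 point(s)
  x = 13: RHS = 6, y in [5, 14]  -> 2 point(s)
  x = 14: RHS = 1, y in [1, 18]  -> 2 point(s)
  x = 15: RHS = 4, y in [2, 17]  -> 2 point(s)
  x = 17: RHS = 1, y in [1, 18]  -> 2 point(s)
  x = 18: RHS = 7, y in [8, 11]  -> 2 point(s)
Affine points: 24. Add the point at infinity: total = 25.

#E(F_19) = 25


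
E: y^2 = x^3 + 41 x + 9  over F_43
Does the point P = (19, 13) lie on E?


Check whether y^2 = x^3 + 41 x + 9 (mod 43) for (x, y) = (19, 13).
LHS: y^2 = 13^2 mod 43 = 40
RHS: x^3 + 41 x + 9 = 19^3 + 41*19 + 9 mod 43 = 36
LHS != RHS

No, not on the curve


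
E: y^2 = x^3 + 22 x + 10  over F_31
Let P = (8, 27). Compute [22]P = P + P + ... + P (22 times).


k = 22 = 10110_2 (binary, LSB first: 01101)
Double-and-add from P = (8, 27):
  bit 0 = 0: acc unchanged = O
  bit 1 = 1: acc = O + (4, 21) = (4, 21)
  bit 2 = 1: acc = (4, 21) + (12, 7) = (20, 7)
  bit 3 = 0: acc unchanged = (20, 7)
  bit 4 = 1: acc = (20, 7) + (9, 21) = (9, 10)

22P = (9, 10)


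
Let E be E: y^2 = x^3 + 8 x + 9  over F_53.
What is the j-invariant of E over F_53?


Delta = -16(4 a^3 + 27 b^2) mod 53 = 27
-1728 * (4 a)^3 = -1728 * (4*8)^3 mod 53 = 29
j = 29 * 27^(-1) mod 53 = 5

j = 5 (mod 53)


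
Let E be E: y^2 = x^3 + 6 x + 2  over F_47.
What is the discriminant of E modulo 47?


4 a^3 + 27 b^2 = 4*6^3 + 27*2^2 = 864 + 108 = 972
Delta = -16 * (972) = -15552
Delta mod 47 = 5

Delta = 5 (mod 47)


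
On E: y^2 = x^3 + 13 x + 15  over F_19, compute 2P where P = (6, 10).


Doubling: s = (3 x1^2 + a) / (2 y1)
s = (3*6^2 + 13) / (2*10) mod 19 = 7
x3 = s^2 - 2 x1 mod 19 = 7^2 - 2*6 = 18
y3 = s (x1 - x3) - y1 mod 19 = 7 * (6 - 18) - 10 = 1

2P = (18, 1)


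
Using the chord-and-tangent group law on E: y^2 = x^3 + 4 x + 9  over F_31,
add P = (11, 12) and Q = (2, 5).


P != Q, so use the chord formula.
s = (y2 - y1) / (x2 - x1) = (24) / (22) mod 31 = 18
x3 = s^2 - x1 - x2 mod 31 = 18^2 - 11 - 2 = 1
y3 = s (x1 - x3) - y1 mod 31 = 18 * (11 - 1) - 12 = 13

P + Q = (1, 13)


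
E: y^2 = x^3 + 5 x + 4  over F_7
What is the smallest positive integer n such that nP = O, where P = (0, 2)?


Compute successive multiples of P until we hit O:
  1P = (0, 2)
  2P = (2, 6)
  3P = (2, 1)
  4P = (0, 5)
  5P = O

ord(P) = 5


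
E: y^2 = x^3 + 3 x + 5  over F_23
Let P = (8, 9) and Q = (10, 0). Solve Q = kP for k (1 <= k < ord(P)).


Enumerate multiples of P until we hit Q = (10, 0):
  1P = (8, 9)
  2P = (10, 0)
Match found at i = 2.

k = 2


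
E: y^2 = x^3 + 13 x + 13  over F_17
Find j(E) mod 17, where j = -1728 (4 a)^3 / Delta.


Delta = -16(4 a^3 + 27 b^2) mod 17 = 6
-1728 * (4 a)^3 = -1728 * (4*13)^3 mod 17 = 6
j = 6 * 6^(-1) mod 17 = 1

j = 1 (mod 17)


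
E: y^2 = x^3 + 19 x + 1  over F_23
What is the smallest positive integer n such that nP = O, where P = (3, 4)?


Compute successive multiples of P until we hit O:
  1P = (3, 4)
  2P = (17, 19)
  3P = (16, 10)
  4P = (20, 20)
  5P = (2, 1)
  6P = (4, 16)
  7P = (22, 21)
  8P = (6, 3)
  ... (continuing to 30P)
  30P = O

ord(P) = 30


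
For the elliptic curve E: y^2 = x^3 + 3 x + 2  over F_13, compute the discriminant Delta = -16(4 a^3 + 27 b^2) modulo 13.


4 a^3 + 27 b^2 = 4*3^3 + 27*2^2 = 108 + 108 = 216
Delta = -16 * (216) = -3456
Delta mod 13 = 2

Delta = 2 (mod 13)


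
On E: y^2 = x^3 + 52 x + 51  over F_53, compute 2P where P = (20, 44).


Doubling: s = (3 x1^2 + a) / (2 y1)
s = (3*20^2 + 52) / (2*44) mod 53 = 7
x3 = s^2 - 2 x1 mod 53 = 7^2 - 2*20 = 9
y3 = s (x1 - x3) - y1 mod 53 = 7 * (20 - 9) - 44 = 33

2P = (9, 33)


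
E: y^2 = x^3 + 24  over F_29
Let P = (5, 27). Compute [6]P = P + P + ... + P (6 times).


k = 6 = 110_2 (binary, LSB first: 011)
Double-and-add from P = (5, 27):
  bit 0 = 0: acc unchanged = O
  bit 1 = 1: acc = O + (28, 20) = (28, 20)
  bit 2 = 1: acc = (28, 20) + (27, 4) = (27, 25)

6P = (27, 25)


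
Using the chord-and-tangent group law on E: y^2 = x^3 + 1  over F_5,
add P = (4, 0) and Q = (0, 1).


P != Q, so use the chord formula.
s = (y2 - y1) / (x2 - x1) = (1) / (1) mod 5 = 1
x3 = s^2 - x1 - x2 mod 5 = 1^2 - 4 - 0 = 2
y3 = s (x1 - x3) - y1 mod 5 = 1 * (4 - 2) - 0 = 2

P + Q = (2, 2)


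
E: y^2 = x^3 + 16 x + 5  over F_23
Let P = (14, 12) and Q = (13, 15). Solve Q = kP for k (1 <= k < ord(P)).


Enumerate multiples of P until we hit Q = (13, 15):
  1P = (14, 12)
  2P = (8, 1)
  3P = (5, 16)
  4P = (13, 8)
  5P = (12, 19)
  6P = (15, 3)
  7P = (6, 8)
  8P = (9, 2)
  9P = (4, 8)
  10P = (7, 0)
  11P = (4, 15)
  12P = (9, 21)
  13P = (6, 15)
  14P = (15, 20)
  15P = (12, 4)
  16P = (13, 15)
Match found at i = 16.

k = 16


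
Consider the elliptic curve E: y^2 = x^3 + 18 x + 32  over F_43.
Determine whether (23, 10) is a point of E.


Check whether y^2 = x^3 + 18 x + 32 (mod 43) for (x, y) = (23, 10).
LHS: y^2 = 10^2 mod 43 = 14
RHS: x^3 + 18 x + 32 = 23^3 + 18*23 + 32 mod 43 = 14
LHS = RHS

Yes, on the curve


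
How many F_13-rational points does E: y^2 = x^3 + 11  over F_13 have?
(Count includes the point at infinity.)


For each x in F_13, count y with y^2 = x^3 + 0 x + 11 mod 13:
  x = 1: RHS = 12, y in [5, 8]  -> 2 point(s)
  x = 3: RHS = 12, y in [5, 8]  -> 2 point(s)
  x = 4: RHS = 10, y in [6, 7]  -> 2 point(s)
  x = 7: RHS = 3, y in [4, 9]  -> 2 point(s)
  x = 8: RHS = 3, y in [4, 9]  -> 2 point(s)
  x = 9: RHS = 12, y in [5, 8]  -> 2 point(s)
  x = 10: RHS = 10, y in [6, 7]  -> 2 point(s)
  x = 11: RHS = 3, y in [4, 9]  -> 2 point(s)
  x = 12: RHS = 10, y in [6, 7]  -> 2 point(s)
Affine points: 18. Add the point at infinity: total = 19.

#E(F_13) = 19


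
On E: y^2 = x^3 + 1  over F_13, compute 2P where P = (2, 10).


Doubling: s = (3 x1^2 + a) / (2 y1)
s = (3*2^2 + 0) / (2*10) mod 13 = 11
x3 = s^2 - 2 x1 mod 13 = 11^2 - 2*2 = 0
y3 = s (x1 - x3) - y1 mod 13 = 11 * (2 - 0) - 10 = 12

2P = (0, 12)


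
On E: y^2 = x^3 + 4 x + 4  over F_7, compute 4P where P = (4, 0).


k = 4 = 100_2 (binary, LSB first: 001)
Double-and-add from P = (4, 0):
  bit 0 = 0: acc unchanged = O
  bit 1 = 0: acc unchanged = O
  bit 2 = 1: acc = O + O = O

4P = O


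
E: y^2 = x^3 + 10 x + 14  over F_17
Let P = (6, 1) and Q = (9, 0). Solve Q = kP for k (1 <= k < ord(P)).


Enumerate multiples of P until we hit Q = (9, 0):
  1P = (6, 1)
  2P = (1, 5)
  3P = (12, 14)
  4P = (7, 11)
  5P = (2, 5)
  6P = (10, 3)
  7P = (14, 12)
  8P = (5, 11)
  9P = (4, 13)
  10P = (9, 0)
Match found at i = 10.

k = 10


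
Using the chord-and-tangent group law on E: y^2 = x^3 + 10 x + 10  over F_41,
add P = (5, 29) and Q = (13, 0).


P != Q, so use the chord formula.
s = (y2 - y1) / (x2 - x1) = (12) / (8) mod 41 = 22
x3 = s^2 - x1 - x2 mod 41 = 22^2 - 5 - 13 = 15
y3 = s (x1 - x3) - y1 mod 41 = 22 * (5 - 15) - 29 = 38

P + Q = (15, 38)


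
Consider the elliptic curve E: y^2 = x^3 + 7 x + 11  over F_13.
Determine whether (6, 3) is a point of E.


Check whether y^2 = x^3 + 7 x + 11 (mod 13) for (x, y) = (6, 3).
LHS: y^2 = 3^2 mod 13 = 9
RHS: x^3 + 7 x + 11 = 6^3 + 7*6 + 11 mod 13 = 9
LHS = RHS

Yes, on the curve


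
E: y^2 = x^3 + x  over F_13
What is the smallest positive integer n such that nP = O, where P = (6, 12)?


Compute successive multiples of P until we hit O:
  1P = (6, 12)
  2P = (4, 9)
  3P = (2, 7)
  4P = (9, 7)
  5P = (8, 0)
  6P = (9, 6)
  7P = (2, 6)
  8P = (4, 4)
  ... (continuing to 10P)
  10P = O

ord(P) = 10


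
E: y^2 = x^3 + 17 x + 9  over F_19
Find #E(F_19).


For each x in F_19, count y with y^2 = x^3 + 17 x + 9 mod 19:
  x = 0: RHS = 9, y in [3, 16]  -> 2 point(s)
  x = 3: RHS = 11, y in [7, 12]  -> 2 point(s)
  x = 6: RHS = 4, y in [2, 17]  -> 2 point(s)
  x = 8: RHS = 11, y in [7, 12]  -> 2 point(s)
  x = 9: RHS = 17, y in [6, 13]  -> 2 point(s)
  x = 10: RHS = 1, y in [1, 18]  -> 2 point(s)
  x = 11: RHS = 7, y in [8, 11]  -> 2 point(s)
  x = 16: RHS = 7, y in [8, 11]  -> 2 point(s)
  x = 17: RHS = 5, y in [9, 10]  -> 2 point(s)
Affine points: 18. Add the point at infinity: total = 19.

#E(F_19) = 19


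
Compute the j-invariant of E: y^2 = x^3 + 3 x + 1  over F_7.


Delta = -16(4 a^3 + 27 b^2) mod 7 = 3
-1728 * (4 a)^3 = -1728 * (4*3)^3 mod 7 = 6
j = 6 * 3^(-1) mod 7 = 2

j = 2 (mod 7)


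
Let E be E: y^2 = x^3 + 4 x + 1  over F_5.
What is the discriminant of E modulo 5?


4 a^3 + 27 b^2 = 4*4^3 + 27*1^2 = 256 + 27 = 283
Delta = -16 * (283) = -4528
Delta mod 5 = 2

Delta = 2 (mod 5)


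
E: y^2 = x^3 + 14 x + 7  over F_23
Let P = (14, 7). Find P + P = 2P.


Doubling: s = (3 x1^2 + a) / (2 y1)
s = (3*14^2 + 14) / (2*7) mod 23 = 20
x3 = s^2 - 2 x1 mod 23 = 20^2 - 2*14 = 4
y3 = s (x1 - x3) - y1 mod 23 = 20 * (14 - 4) - 7 = 9

2P = (4, 9)


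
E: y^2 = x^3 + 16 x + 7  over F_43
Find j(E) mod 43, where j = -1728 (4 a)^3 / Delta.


Delta = -16(4 a^3 + 27 b^2) mod 43 = 15
-1728 * (4 a)^3 = -1728 * (4*16)^3 mod 43 = 1
j = 1 * 15^(-1) mod 43 = 23

j = 23 (mod 43)


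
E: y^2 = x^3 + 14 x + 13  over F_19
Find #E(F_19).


For each x in F_19, count y with y^2 = x^3 + 14 x + 13 mod 19:
  x = 1: RHS = 9, y in [3, 16]  -> 2 point(s)
  x = 2: RHS = 11, y in [7, 12]  -> 2 point(s)
  x = 3: RHS = 6, y in [5, 14]  -> 2 point(s)
  x = 4: RHS = 0, y in [0]  -> 1 point(s)
  x = 6: RHS = 9, y in [3, 16]  -> 2 point(s)
  x = 7: RHS = 17, y in [6, 13]  -> 2 point(s)
  x = 11: RHS = 16, y in [4, 15]  -> 2 point(s)
  x = 12: RHS = 9, y in [3, 16]  -> 2 point(s)
  x = 13: RHS = 17, y in [6, 13]  -> 2 point(s)
  x = 15: RHS = 7, y in [8, 11]  -> 2 point(s)
  x = 16: RHS = 1, y in [1, 18]  -> 2 point(s)
  x = 18: RHS = 17, y in [6, 13]  -> 2 point(s)
Affine points: 23. Add the point at infinity: total = 24.

#E(F_19) = 24


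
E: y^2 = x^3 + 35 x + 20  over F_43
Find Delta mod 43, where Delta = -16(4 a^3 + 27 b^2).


4 a^3 + 27 b^2 = 4*35^3 + 27*20^2 = 171500 + 10800 = 182300
Delta = -16 * (182300) = -2916800
Delta mod 43 = 19

Delta = 19 (mod 43)


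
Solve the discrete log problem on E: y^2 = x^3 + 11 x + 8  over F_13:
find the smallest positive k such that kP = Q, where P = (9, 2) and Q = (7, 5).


Enumerate multiples of P until we hit Q = (7, 5):
  1P = (9, 2)
  2P = (7, 8)
  3P = (6, 2)
  4P = (11, 11)
  5P = (10, 0)
  6P = (11, 2)
  7P = (6, 11)
  8P = (7, 5)
Match found at i = 8.

k = 8


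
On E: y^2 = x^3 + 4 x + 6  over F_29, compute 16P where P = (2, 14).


k = 16 = 10000_2 (binary, LSB first: 00001)
Double-and-add from P = (2, 14):
  bit 0 = 0: acc unchanged = O
  bit 1 = 0: acc unchanged = O
  bit 2 = 0: acc unchanged = O
  bit 3 = 0: acc unchanged = O
  bit 4 = 1: acc = O + (20, 16) = (20, 16)

16P = (20, 16)


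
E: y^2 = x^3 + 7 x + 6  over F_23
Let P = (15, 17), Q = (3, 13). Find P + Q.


P != Q, so use the chord formula.
s = (y2 - y1) / (x2 - x1) = (19) / (11) mod 23 = 8
x3 = s^2 - x1 - x2 mod 23 = 8^2 - 15 - 3 = 0
y3 = s (x1 - x3) - y1 mod 23 = 8 * (15 - 0) - 17 = 11

P + Q = (0, 11)


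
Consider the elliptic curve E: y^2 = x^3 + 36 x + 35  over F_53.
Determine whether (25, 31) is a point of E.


Check whether y^2 = x^3 + 36 x + 35 (mod 53) for (x, y) = (25, 31).
LHS: y^2 = 31^2 mod 53 = 7
RHS: x^3 + 36 x + 35 = 25^3 + 36*25 + 35 mod 53 = 24
LHS != RHS

No, not on the curve


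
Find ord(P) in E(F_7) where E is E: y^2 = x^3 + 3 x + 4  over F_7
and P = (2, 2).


Compute successive multiples of P until we hit O:
  1P = (2, 2)
  2P = (0, 2)
  3P = (5, 5)
  4P = (1, 6)
  5P = (6, 0)
  6P = (1, 1)
  7P = (5, 2)
  8P = (0, 5)
  ... (continuing to 10P)
  10P = O

ord(P) = 10


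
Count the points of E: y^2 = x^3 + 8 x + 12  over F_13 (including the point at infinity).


For each x in F_13, count y with y^2 = x^3 + 8 x + 12 mod 13:
  x = 0: RHS = 12, y in [5, 8]  -> 2 point(s)
  x = 2: RHS = 10, y in [6, 7]  -> 2 point(s)
  x = 4: RHS = 4, y in [2, 11]  -> 2 point(s)
  x = 6: RHS = 3, y in [4, 9]  -> 2 point(s)
  x = 8: RHS = 3, y in [4, 9]  -> 2 point(s)
  x = 10: RHS = 0, y in [0]  -> 1 point(s)
  x = 11: RHS = 1, y in [1, 12]  -> 2 point(s)
  x = 12: RHS = 3, y in [4, 9]  -> 2 point(s)
Affine points: 15. Add the point at infinity: total = 16.

#E(F_13) = 16


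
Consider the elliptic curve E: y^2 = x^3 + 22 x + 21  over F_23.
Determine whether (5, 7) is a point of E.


Check whether y^2 = x^3 + 22 x + 21 (mod 23) for (x, y) = (5, 7).
LHS: y^2 = 7^2 mod 23 = 3
RHS: x^3 + 22 x + 21 = 5^3 + 22*5 + 21 mod 23 = 3
LHS = RHS

Yes, on the curve


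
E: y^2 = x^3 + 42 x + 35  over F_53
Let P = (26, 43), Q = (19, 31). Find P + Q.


P != Q, so use the chord formula.
s = (y2 - y1) / (x2 - x1) = (41) / (46) mod 53 = 32
x3 = s^2 - x1 - x2 mod 53 = 32^2 - 26 - 19 = 25
y3 = s (x1 - x3) - y1 mod 53 = 32 * (26 - 25) - 43 = 42

P + Q = (25, 42)


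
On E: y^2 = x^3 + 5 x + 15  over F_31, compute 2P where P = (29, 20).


Doubling: s = (3 x1^2 + a) / (2 y1)
s = (3*29^2 + 5) / (2*20) mod 31 = 26
x3 = s^2 - 2 x1 mod 31 = 26^2 - 2*29 = 29
y3 = s (x1 - x3) - y1 mod 31 = 26 * (29 - 29) - 20 = 11

2P = (29, 11)


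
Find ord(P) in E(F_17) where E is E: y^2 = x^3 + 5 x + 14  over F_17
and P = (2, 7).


Compute successive multiples of P until we hit O:
  1P = (2, 7)
  2P = (13, 10)
  3P = (15, 8)
  4P = (16, 5)
  5P = (7, 1)
  6P = (4, 9)
  7P = (12, 0)
  8P = (4, 8)
  ... (continuing to 14P)
  14P = O

ord(P) = 14


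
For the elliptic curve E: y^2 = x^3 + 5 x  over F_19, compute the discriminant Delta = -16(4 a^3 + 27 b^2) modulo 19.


4 a^3 + 27 b^2 = 4*5^3 + 27*0^2 = 500 + 0 = 500
Delta = -16 * (500) = -8000
Delta mod 19 = 18

Delta = 18 (mod 19)


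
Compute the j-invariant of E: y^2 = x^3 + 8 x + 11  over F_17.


Delta = -16(4 a^3 + 27 b^2) mod 17 = 11
-1728 * (4 a)^3 = -1728 * (4*8)^3 mod 17 = 3
j = 3 * 11^(-1) mod 17 = 8

j = 8 (mod 17)


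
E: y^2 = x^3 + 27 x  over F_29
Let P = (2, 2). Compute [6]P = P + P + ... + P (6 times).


k = 6 = 110_2 (binary, LSB first: 011)
Double-and-add from P = (2, 2):
  bit 0 = 0: acc unchanged = O
  bit 1 = 1: acc = O + (24, 1) = (24, 1)
  bit 2 = 1: acc = (24, 1) + (1, 12) = (13, 24)

6P = (13, 24)


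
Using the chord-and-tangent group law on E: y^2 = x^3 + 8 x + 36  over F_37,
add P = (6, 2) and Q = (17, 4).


P != Q, so use the chord formula.
s = (y2 - y1) / (x2 - x1) = (2) / (11) mod 37 = 17
x3 = s^2 - x1 - x2 mod 37 = 17^2 - 6 - 17 = 7
y3 = s (x1 - x3) - y1 mod 37 = 17 * (6 - 7) - 2 = 18

P + Q = (7, 18)


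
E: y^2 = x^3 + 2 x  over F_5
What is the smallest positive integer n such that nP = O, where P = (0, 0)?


Compute successive multiples of P until we hit O:
  1P = (0, 0)
  2P = O

ord(P) = 2


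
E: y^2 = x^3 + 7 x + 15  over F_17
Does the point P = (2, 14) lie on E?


Check whether y^2 = x^3 + 7 x + 15 (mod 17) for (x, y) = (2, 14).
LHS: y^2 = 14^2 mod 17 = 9
RHS: x^3 + 7 x + 15 = 2^3 + 7*2 + 15 mod 17 = 3
LHS != RHS

No, not on the curve


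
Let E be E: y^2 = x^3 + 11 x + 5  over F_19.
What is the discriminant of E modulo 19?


4 a^3 + 27 b^2 = 4*11^3 + 27*5^2 = 5324 + 675 = 5999
Delta = -16 * (5999) = -95984
Delta mod 19 = 4

Delta = 4 (mod 19)


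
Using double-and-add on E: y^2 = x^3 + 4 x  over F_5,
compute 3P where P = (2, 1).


k = 3 = 11_2 (binary, LSB first: 11)
Double-and-add from P = (2, 1):
  bit 0 = 1: acc = O + (2, 1) = (2, 1)
  bit 1 = 1: acc = (2, 1) + (0, 0) = (2, 4)

3P = (2, 4)


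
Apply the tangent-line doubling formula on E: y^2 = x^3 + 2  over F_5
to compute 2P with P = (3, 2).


Doubling: s = (3 x1^2 + a) / (2 y1)
s = (3*3^2 + 0) / (2*2) mod 5 = 3
x3 = s^2 - 2 x1 mod 5 = 3^2 - 2*3 = 3
y3 = s (x1 - x3) - y1 mod 5 = 3 * (3 - 3) - 2 = 3

2P = (3, 3)


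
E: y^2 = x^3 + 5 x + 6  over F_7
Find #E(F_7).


For each x in F_7, count y with y^2 = x^3 + 5 x + 6 mod 7:
  x = 5: RHS = 2, y in [3, 4]  -> 2 point(s)
  x = 6: RHS = 0, y in [0]  -> 1 point(s)
Affine points: 3. Add the point at infinity: total = 4.

#E(F_7) = 4


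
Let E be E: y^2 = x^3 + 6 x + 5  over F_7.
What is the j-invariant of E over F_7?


Delta = -16(4 a^3 + 27 b^2) mod 7 = 2
-1728 * (4 a)^3 = -1728 * (4*6)^3 mod 7 = 6
j = 6 * 2^(-1) mod 7 = 3

j = 3 (mod 7)


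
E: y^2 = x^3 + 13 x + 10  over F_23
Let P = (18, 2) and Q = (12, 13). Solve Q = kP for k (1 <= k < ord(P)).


Enumerate multiples of P until we hit Q = (12, 13):
  1P = (18, 2)
  2P = (11, 14)
  3P = (19, 3)
  4P = (10, 6)
  5P = (1, 1)
  6P = (20, 6)
  7P = (12, 10)
  8P = (5, 19)
  9P = (16, 6)
  10P = (16, 17)
  11P = (5, 4)
  12P = (12, 13)
Match found at i = 12.

k = 12


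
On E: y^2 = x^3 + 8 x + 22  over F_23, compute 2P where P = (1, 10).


Doubling: s = (3 x1^2 + a) / (2 y1)
s = (3*1^2 + 8) / (2*10) mod 23 = 4
x3 = s^2 - 2 x1 mod 23 = 4^2 - 2*1 = 14
y3 = s (x1 - x3) - y1 mod 23 = 4 * (1 - 14) - 10 = 7

2P = (14, 7)


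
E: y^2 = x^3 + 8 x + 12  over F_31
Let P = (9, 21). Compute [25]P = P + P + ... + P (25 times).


k = 25 = 11001_2 (binary, LSB first: 10011)
Double-and-add from P = (9, 21):
  bit 0 = 1: acc = O + (9, 21) = (9, 21)
  bit 1 = 0: acc unchanged = (9, 21)
  bit 2 = 0: acc unchanged = (9, 21)
  bit 3 = 1: acc = (9, 21) + (11, 6) = (13, 9)
  bit 4 = 1: acc = (13, 9) + (23, 26) = (23, 5)

25P = (23, 5)


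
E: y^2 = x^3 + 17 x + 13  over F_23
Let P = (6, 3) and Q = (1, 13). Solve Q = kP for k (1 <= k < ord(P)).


Enumerate multiples of P until we hit Q = (1, 13):
  1P = (6, 3)
  2P = (1, 13)
Match found at i = 2.

k = 2


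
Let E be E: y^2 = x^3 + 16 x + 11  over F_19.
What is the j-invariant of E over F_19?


Delta = -16(4 a^3 + 27 b^2) mod 19 = 15
-1728 * (4 a)^3 = -1728 * (4*16)^3 mod 19 = 1
j = 1 * 15^(-1) mod 19 = 14

j = 14 (mod 19)


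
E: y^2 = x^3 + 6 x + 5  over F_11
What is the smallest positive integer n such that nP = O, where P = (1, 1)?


Compute successive multiples of P until we hit O:
  1P = (1, 1)
  2P = (10, 8)
  3P = (4, 4)
  4P = (7, 4)
  5P = (6, 2)
  6P = (8, 2)
  7P = (0, 7)
  8P = (2, 5)
  ... (continuing to 17P)
  17P = O

ord(P) = 17


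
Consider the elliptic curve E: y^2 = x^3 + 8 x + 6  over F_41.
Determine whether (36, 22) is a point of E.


Check whether y^2 = x^3 + 8 x + 6 (mod 41) for (x, y) = (36, 22).
LHS: y^2 = 22^2 mod 41 = 33
RHS: x^3 + 8 x + 6 = 36^3 + 8*36 + 6 mod 41 = 5
LHS != RHS

No, not on the curve


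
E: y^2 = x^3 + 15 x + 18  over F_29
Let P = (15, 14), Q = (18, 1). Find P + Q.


P != Q, so use the chord formula.
s = (y2 - y1) / (x2 - x1) = (16) / (3) mod 29 = 15
x3 = s^2 - x1 - x2 mod 29 = 15^2 - 15 - 18 = 18
y3 = s (x1 - x3) - y1 mod 29 = 15 * (15 - 18) - 14 = 28

P + Q = (18, 28)


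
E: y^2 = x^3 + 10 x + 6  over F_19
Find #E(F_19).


For each x in F_19, count y with y^2 = x^3 + 10 x + 6 mod 19:
  x = 0: RHS = 6, y in [5, 14]  -> 2 point(s)
  x = 1: RHS = 17, y in [6, 13]  -> 2 point(s)
  x = 3: RHS = 6, y in [5, 14]  -> 2 point(s)
  x = 6: RHS = 16, y in [4, 15]  -> 2 point(s)
  x = 7: RHS = 1, y in [1, 18]  -> 2 point(s)
  x = 8: RHS = 9, y in [3, 16]  -> 2 point(s)
  x = 10: RHS = 4, y in [2, 17]  -> 2 point(s)
  x = 12: RHS = 11, y in [7, 12]  -> 2 point(s)
  x = 15: RHS = 16, y in [4, 15]  -> 2 point(s)
  x = 16: RHS = 6, y in [5, 14]  -> 2 point(s)
  x = 17: RHS = 16, y in [4, 15]  -> 2 point(s)
Affine points: 22. Add the point at infinity: total = 23.

#E(F_19) = 23


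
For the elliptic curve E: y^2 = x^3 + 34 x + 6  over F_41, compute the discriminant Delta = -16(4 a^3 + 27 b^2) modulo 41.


4 a^3 + 27 b^2 = 4*34^3 + 27*6^2 = 157216 + 972 = 158188
Delta = -16 * (158188) = -2531008
Delta mod 41 = 4

Delta = 4 (mod 41)


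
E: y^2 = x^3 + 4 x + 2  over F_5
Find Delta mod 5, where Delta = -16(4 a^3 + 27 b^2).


4 a^3 + 27 b^2 = 4*4^3 + 27*2^2 = 256 + 108 = 364
Delta = -16 * (364) = -5824
Delta mod 5 = 1

Delta = 1 (mod 5)


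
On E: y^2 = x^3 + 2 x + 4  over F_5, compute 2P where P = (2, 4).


Doubling: s = (3 x1^2 + a) / (2 y1)
s = (3*2^2 + 2) / (2*4) mod 5 = 3
x3 = s^2 - 2 x1 mod 5 = 3^2 - 2*2 = 0
y3 = s (x1 - x3) - y1 mod 5 = 3 * (2 - 0) - 4 = 2

2P = (0, 2)


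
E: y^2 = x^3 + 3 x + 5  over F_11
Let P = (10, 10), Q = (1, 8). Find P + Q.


P != Q, so use the chord formula.
s = (y2 - y1) / (x2 - x1) = (9) / (2) mod 11 = 10
x3 = s^2 - x1 - x2 mod 11 = 10^2 - 10 - 1 = 1
y3 = s (x1 - x3) - y1 mod 11 = 10 * (10 - 1) - 10 = 3

P + Q = (1, 3)


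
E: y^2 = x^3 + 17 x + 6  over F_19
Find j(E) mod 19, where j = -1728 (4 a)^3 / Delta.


Delta = -16(4 a^3 + 27 b^2) mod 19 = 8
-1728 * (4 a)^3 = -1728 * (4*17)^3 mod 19 = 1
j = 1 * 8^(-1) mod 19 = 12

j = 12 (mod 19)


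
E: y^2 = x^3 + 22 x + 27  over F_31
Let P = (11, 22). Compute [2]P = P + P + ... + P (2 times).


k = 2 = 10_2 (binary, LSB first: 01)
Double-and-add from P = (11, 22):
  bit 0 = 0: acc unchanged = O
  bit 1 = 1: acc = O + (10, 10) = (10, 10)

2P = (10, 10)


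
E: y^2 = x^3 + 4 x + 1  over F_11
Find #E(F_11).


For each x in F_11, count y with y^2 = x^3 + 4 x + 1 mod 11:
  x = 0: RHS = 1, y in [1, 10]  -> 2 point(s)
  x = 4: RHS = 4, y in [2, 9]  -> 2 point(s)
  x = 5: RHS = 3, y in [5, 6]  -> 2 point(s)
  x = 7: RHS = 9, y in [3, 8]  -> 2 point(s)
Affine points: 8. Add the point at infinity: total = 9.

#E(F_11) = 9


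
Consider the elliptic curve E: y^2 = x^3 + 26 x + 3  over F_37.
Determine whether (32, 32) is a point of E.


Check whether y^2 = x^3 + 26 x + 3 (mod 37) for (x, y) = (32, 32).
LHS: y^2 = 32^2 mod 37 = 25
RHS: x^3 + 26 x + 3 = 32^3 + 26*32 + 3 mod 37 = 7
LHS != RHS

No, not on the curve


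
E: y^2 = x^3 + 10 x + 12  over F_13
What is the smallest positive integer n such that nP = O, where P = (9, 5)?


Compute successive multiples of P until we hit O:
  1P = (9, 5)
  2P = (12, 1)
  3P = (1, 6)
  4P = (2, 12)
  5P = (3, 2)
  6P = (11, 7)
  7P = (7, 10)
  8P = (0, 5)
  ... (continuing to 19P)
  19P = O

ord(P) = 19


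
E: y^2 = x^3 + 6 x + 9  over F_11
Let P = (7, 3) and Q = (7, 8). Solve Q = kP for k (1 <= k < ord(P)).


Enumerate multiples of P until we hit Q = (7, 8):
  1P = (7, 3)
  2P = (1, 7)
  3P = (1, 4)
  4P = (7, 8)
Match found at i = 4.

k = 4


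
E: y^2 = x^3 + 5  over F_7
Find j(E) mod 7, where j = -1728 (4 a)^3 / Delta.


Delta = -16(4 a^3 + 27 b^2) mod 7 = 1
-1728 * (4 a)^3 = -1728 * (4*0)^3 mod 7 = 0
j = 0 * 1^(-1) mod 7 = 0

j = 0 (mod 7)


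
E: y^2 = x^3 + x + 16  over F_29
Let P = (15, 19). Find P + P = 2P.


Doubling: s = (3 x1^2 + a) / (2 y1)
s = (3*15^2 + 1) / (2*19) mod 29 = 1
x3 = s^2 - 2 x1 mod 29 = 1^2 - 2*15 = 0
y3 = s (x1 - x3) - y1 mod 29 = 1 * (15 - 0) - 19 = 25

2P = (0, 25)


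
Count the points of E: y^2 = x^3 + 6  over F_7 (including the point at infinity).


For each x in F_7, count y with y^2 = x^3 + 0 x + 6 mod 7:
  x = 1: RHS = 0, y in [0]  -> 1 point(s)
  x = 2: RHS = 0, y in [0]  -> 1 point(s)
  x = 4: RHS = 0, y in [0]  -> 1 point(s)
Affine points: 3. Add the point at infinity: total = 4.

#E(F_7) = 4


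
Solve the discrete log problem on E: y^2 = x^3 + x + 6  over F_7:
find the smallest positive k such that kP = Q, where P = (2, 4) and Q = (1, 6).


Enumerate multiples of P until we hit Q = (1, 6):
  1P = (2, 4)
  2P = (4, 5)
  3P = (3, 6)
  4P = (6, 2)
  5P = (1, 6)
Match found at i = 5.

k = 5


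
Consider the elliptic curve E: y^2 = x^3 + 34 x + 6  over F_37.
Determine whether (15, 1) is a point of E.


Check whether y^2 = x^3 + 34 x + 6 (mod 37) for (x, y) = (15, 1).
LHS: y^2 = 1^2 mod 37 = 1
RHS: x^3 + 34 x + 6 = 15^3 + 34*15 + 6 mod 37 = 6
LHS != RHS

No, not on the curve


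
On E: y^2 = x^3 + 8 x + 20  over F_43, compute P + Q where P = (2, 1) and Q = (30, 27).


P != Q, so use the chord formula.
s = (y2 - y1) / (x2 - x1) = (26) / (28) mod 43 = 4
x3 = s^2 - x1 - x2 mod 43 = 4^2 - 2 - 30 = 27
y3 = s (x1 - x3) - y1 mod 43 = 4 * (2 - 27) - 1 = 28

P + Q = (27, 28)


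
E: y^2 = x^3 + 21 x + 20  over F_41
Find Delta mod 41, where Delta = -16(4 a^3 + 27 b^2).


4 a^3 + 27 b^2 = 4*21^3 + 27*20^2 = 37044 + 10800 = 47844
Delta = -16 * (47844) = -765504
Delta mod 41 = 7

Delta = 7 (mod 41)


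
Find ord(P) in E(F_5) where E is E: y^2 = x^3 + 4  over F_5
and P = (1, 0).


Compute successive multiples of P until we hit O:
  1P = (1, 0)
  2P = O

ord(P) = 2


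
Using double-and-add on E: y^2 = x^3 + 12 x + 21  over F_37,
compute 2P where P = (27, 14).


k = 2 = 10_2 (binary, LSB first: 01)
Double-and-add from P = (27, 14):
  bit 0 = 0: acc unchanged = O
  bit 1 = 1: acc = O + (9, 28) = (9, 28)

2P = (9, 28)


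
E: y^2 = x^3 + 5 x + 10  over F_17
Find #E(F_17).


For each x in F_17, count y with y^2 = x^3 + 5 x + 10 mod 17:
  x = 1: RHS = 16, y in [4, 13]  -> 2 point(s)
  x = 3: RHS = 1, y in [1, 16]  -> 2 point(s)
  x = 4: RHS = 9, y in [3, 14]  -> 2 point(s)
  x = 6: RHS = 1, y in [1, 16]  -> 2 point(s)
  x = 8: RHS = 1, y in [1, 16]  -> 2 point(s)
  x = 9: RHS = 2, y in [6, 11]  -> 2 point(s)
  x = 11: RHS = 2, y in [6, 11]  -> 2 point(s)
  x = 12: RHS = 13, y in [8, 9]  -> 2 point(s)
  x = 14: RHS = 2, y in [6, 11]  -> 2 point(s)
  x = 15: RHS = 9, y in [3, 14]  -> 2 point(s)
  x = 16: RHS = 4, y in [2, 15]  -> 2 point(s)
Affine points: 22. Add the point at infinity: total = 23.

#E(F_17) = 23


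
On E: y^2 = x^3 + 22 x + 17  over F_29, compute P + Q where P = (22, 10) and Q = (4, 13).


P != Q, so use the chord formula.
s = (y2 - y1) / (x2 - x1) = (3) / (11) mod 29 = 24
x3 = s^2 - x1 - x2 mod 29 = 24^2 - 22 - 4 = 28
y3 = s (x1 - x3) - y1 mod 29 = 24 * (22 - 28) - 10 = 20

P + Q = (28, 20)


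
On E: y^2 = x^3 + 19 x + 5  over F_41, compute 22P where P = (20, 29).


k = 22 = 10110_2 (binary, LSB first: 01101)
Double-and-add from P = (20, 29):
  bit 0 = 0: acc unchanged = O
  bit 1 = 1: acc = O + (0, 28) = (0, 28)
  bit 2 = 1: acc = (0, 28) + (16, 31) = (30, 33)
  bit 3 = 0: acc unchanged = (30, 33)
  bit 4 = 1: acc = (30, 33) + (39, 0) = (31, 39)

22P = (31, 39)


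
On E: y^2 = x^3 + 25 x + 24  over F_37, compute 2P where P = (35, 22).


Doubling: s = (3 x1^2 + a) / (2 y1)
s = (3*35^2 + 25) / (2*22) mod 37 = 0
x3 = s^2 - 2 x1 mod 37 = 0^2 - 2*35 = 4
y3 = s (x1 - x3) - y1 mod 37 = 0 * (35 - 4) - 22 = 15

2P = (4, 15)


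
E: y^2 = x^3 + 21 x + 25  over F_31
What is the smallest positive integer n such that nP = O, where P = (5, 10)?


Compute successive multiples of P until we hit O:
  1P = (5, 10)
  2P = (18, 2)
  3P = (17, 26)
  4P = (28, 11)
  5P = (14, 26)
  6P = (1, 4)
  7P = (4, 7)
  8P = (0, 5)
  ... (continuing to 22P)
  22P = O

ord(P) = 22


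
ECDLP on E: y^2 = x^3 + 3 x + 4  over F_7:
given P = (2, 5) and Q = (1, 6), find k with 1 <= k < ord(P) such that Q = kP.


Enumerate multiples of P until we hit Q = (1, 6):
  1P = (2, 5)
  2P = (0, 5)
  3P = (5, 2)
  4P = (1, 1)
  5P = (6, 0)
  6P = (1, 6)
Match found at i = 6.

k = 6


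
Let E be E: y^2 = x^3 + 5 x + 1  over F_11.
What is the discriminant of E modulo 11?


4 a^3 + 27 b^2 = 4*5^3 + 27*1^2 = 500 + 27 = 527
Delta = -16 * (527) = -8432
Delta mod 11 = 5

Delta = 5 (mod 11)


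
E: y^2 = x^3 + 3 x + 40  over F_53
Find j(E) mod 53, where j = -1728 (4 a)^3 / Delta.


Delta = -16(4 a^3 + 27 b^2) mod 53 = 47
-1728 * (4 a)^3 = -1728 * (4*3)^3 mod 53 = 36
j = 36 * 47^(-1) mod 53 = 47

j = 47 (mod 53)


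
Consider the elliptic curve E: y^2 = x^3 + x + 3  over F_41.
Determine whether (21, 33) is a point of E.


Check whether y^2 = x^3 + 1 x + 3 (mod 41) for (x, y) = (21, 33).
LHS: y^2 = 33^2 mod 41 = 23
RHS: x^3 + 1 x + 3 = 21^3 + 1*21 + 3 mod 41 = 19
LHS != RHS

No, not on the curve


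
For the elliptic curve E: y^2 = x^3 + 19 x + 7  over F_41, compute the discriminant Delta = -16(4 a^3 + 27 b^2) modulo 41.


4 a^3 + 27 b^2 = 4*19^3 + 27*7^2 = 27436 + 1323 = 28759
Delta = -16 * (28759) = -460144
Delta mod 41 = 40

Delta = 40 (mod 41)


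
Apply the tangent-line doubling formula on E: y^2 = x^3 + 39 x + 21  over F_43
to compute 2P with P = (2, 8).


Doubling: s = (3 x1^2 + a) / (2 y1)
s = (3*2^2 + 39) / (2*8) mod 43 = 22
x3 = s^2 - 2 x1 mod 43 = 22^2 - 2*2 = 7
y3 = s (x1 - x3) - y1 mod 43 = 22 * (2 - 7) - 8 = 11

2P = (7, 11)


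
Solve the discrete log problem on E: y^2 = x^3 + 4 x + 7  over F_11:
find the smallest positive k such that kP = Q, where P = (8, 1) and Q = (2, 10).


Enumerate multiples of P until we hit Q = (2, 10):
  1P = (8, 1)
  2P = (7, 9)
  3P = (5, 8)
  4P = (1, 1)
  5P = (2, 10)
Match found at i = 5.

k = 5


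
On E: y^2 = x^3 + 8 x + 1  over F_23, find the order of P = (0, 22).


Compute successive multiples of P until we hit O:
  1P = (0, 22)
  2P = (16, 19)
  3P = (10, 0)
  4P = (16, 4)
  5P = (0, 1)
  6P = O

ord(P) = 6


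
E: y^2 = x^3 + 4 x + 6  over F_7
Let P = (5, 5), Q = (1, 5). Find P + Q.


P != Q, so use the chord formula.
s = (y2 - y1) / (x2 - x1) = (0) / (3) mod 7 = 0
x3 = s^2 - x1 - x2 mod 7 = 0^2 - 5 - 1 = 1
y3 = s (x1 - x3) - y1 mod 7 = 0 * (5 - 1) - 5 = 2

P + Q = (1, 2)


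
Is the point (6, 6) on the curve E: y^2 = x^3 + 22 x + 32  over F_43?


Check whether y^2 = x^3 + 22 x + 32 (mod 43) for (x, y) = (6, 6).
LHS: y^2 = 6^2 mod 43 = 36
RHS: x^3 + 22 x + 32 = 6^3 + 22*6 + 32 mod 43 = 36
LHS = RHS

Yes, on the curve


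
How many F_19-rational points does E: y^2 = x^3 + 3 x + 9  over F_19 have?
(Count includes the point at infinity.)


For each x in F_19, count y with y^2 = x^3 + 3 x + 9 mod 19:
  x = 0: RHS = 9, y in [3, 16]  -> 2 point(s)
  x = 2: RHS = 4, y in [2, 17]  -> 2 point(s)
  x = 3: RHS = 7, y in [8, 11]  -> 2 point(s)
  x = 4: RHS = 9, y in [3, 16]  -> 2 point(s)
  x = 5: RHS = 16, y in [4, 15]  -> 2 point(s)
  x = 9: RHS = 5, y in [9, 10]  -> 2 point(s)
  x = 11: RHS = 5, y in [9, 10]  -> 2 point(s)
  x = 12: RHS = 6, y in [5, 14]  -> 2 point(s)
  x = 15: RHS = 9, y in [3, 16]  -> 2 point(s)
  x = 16: RHS = 11, y in [7, 12]  -> 2 point(s)
  x = 18: RHS = 5, y in [9, 10]  -> 2 point(s)
Affine points: 22. Add the point at infinity: total = 23.

#E(F_19) = 23


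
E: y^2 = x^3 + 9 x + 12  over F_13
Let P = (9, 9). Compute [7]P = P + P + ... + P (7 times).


k = 7 = 111_2 (binary, LSB first: 111)
Double-and-add from P = (9, 9):
  bit 0 = 1: acc = O + (9, 9) = (9, 9)
  bit 1 = 1: acc = (9, 9) + (9, 4) = O
  bit 2 = 1: acc = O + (9, 9) = (9, 9)

7P = (9, 9)


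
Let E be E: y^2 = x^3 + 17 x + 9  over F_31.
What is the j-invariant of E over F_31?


Delta = -16(4 a^3 + 27 b^2) mod 31 = 8
-1728 * (4 a)^3 = -1728 * (4*17)^3 mod 31 = 23
j = 23 * 8^(-1) mod 31 = 30

j = 30 (mod 31)


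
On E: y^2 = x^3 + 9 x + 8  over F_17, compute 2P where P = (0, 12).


k = 2 = 10_2 (binary, LSB first: 01)
Double-and-add from P = (0, 12):
  bit 0 = 0: acc unchanged = O
  bit 1 = 1: acc = O + (2, 0) = (2, 0)

2P = (2, 0)


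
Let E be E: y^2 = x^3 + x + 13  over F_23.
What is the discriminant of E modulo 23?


4 a^3 + 27 b^2 = 4*1^3 + 27*13^2 = 4 + 4563 = 4567
Delta = -16 * (4567) = -73072
Delta mod 23 = 22

Delta = 22 (mod 23)


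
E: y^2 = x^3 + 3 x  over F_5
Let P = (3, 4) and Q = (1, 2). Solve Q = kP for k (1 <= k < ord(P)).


Enumerate multiples of P until we hit Q = (1, 2):
  1P = (3, 4)
  2P = (4, 1)
  3P = (2, 3)
  4P = (1, 3)
  5P = (0, 0)
  6P = (1, 2)
Match found at i = 6.

k = 6


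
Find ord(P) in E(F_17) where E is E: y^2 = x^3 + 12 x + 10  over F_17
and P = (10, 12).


Compute successive multiples of P until we hit O:
  1P = (10, 12)
  2P = (13, 0)
  3P = (10, 5)
  4P = O

ord(P) = 4


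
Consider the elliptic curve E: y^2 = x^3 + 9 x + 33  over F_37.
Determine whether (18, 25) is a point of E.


Check whether y^2 = x^3 + 9 x + 33 (mod 37) for (x, y) = (18, 25).
LHS: y^2 = 25^2 mod 37 = 33
RHS: x^3 + 9 x + 33 = 18^3 + 9*18 + 33 mod 37 = 33
LHS = RHS

Yes, on the curve


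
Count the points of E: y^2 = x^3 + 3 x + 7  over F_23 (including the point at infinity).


For each x in F_23, count y with y^2 = x^3 + 3 x + 7 mod 23:
  x = 5: RHS = 9, y in [3, 20]  -> 2 point(s)
  x = 7: RHS = 3, y in [7, 16]  -> 2 point(s)
  x = 9: RHS = 4, y in [2, 21]  -> 2 point(s)
  x = 10: RHS = 2, y in [5, 18]  -> 2 point(s)
  x = 12: RHS = 0, y in [0]  -> 1 point(s)
  x = 13: RHS = 12, y in [9, 14]  -> 2 point(s)
  x = 15: RHS = 0, y in [0]  -> 1 point(s)
  x = 17: RHS = 3, y in [7, 16]  -> 2 point(s)
  x = 19: RHS = 0, y in [0]  -> 1 point(s)
  x = 21: RHS = 16, y in [4, 19]  -> 2 point(s)
  x = 22: RHS = 3, y in [7, 16]  -> 2 point(s)
Affine points: 19. Add the point at infinity: total = 20.

#E(F_23) = 20


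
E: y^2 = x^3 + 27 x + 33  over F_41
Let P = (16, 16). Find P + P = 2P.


Doubling: s = (3 x1^2 + a) / (2 y1)
s = (3*16^2 + 27) / (2*16) mod 41 = 21
x3 = s^2 - 2 x1 mod 41 = 21^2 - 2*16 = 40
y3 = s (x1 - x3) - y1 mod 41 = 21 * (16 - 40) - 16 = 13

2P = (40, 13)


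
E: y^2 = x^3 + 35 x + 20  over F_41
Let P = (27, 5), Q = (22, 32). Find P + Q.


P != Q, so use the chord formula.
s = (y2 - y1) / (x2 - x1) = (27) / (36) mod 41 = 11
x3 = s^2 - x1 - x2 mod 41 = 11^2 - 27 - 22 = 31
y3 = s (x1 - x3) - y1 mod 41 = 11 * (27 - 31) - 5 = 33

P + Q = (31, 33)


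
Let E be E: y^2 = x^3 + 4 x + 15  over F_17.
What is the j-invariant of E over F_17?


Delta = -16(4 a^3 + 27 b^2) mod 17 = 7
-1728 * (4 a)^3 = -1728 * (4*4)^3 mod 17 = 11
j = 11 * 7^(-1) mod 17 = 4

j = 4 (mod 17)


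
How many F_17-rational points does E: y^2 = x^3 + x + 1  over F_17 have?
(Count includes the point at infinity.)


For each x in F_17, count y with y^2 = x^3 + 1 x + 1 mod 17:
  x = 0: RHS = 1, y in [1, 16]  -> 2 point(s)
  x = 4: RHS = 1, y in [1, 16]  -> 2 point(s)
  x = 6: RHS = 2, y in [6, 11]  -> 2 point(s)
  x = 9: RHS = 8, y in [5, 12]  -> 2 point(s)
  x = 10: RHS = 8, y in [5, 12]  -> 2 point(s)
  x = 11: RHS = 0, y in [0]  -> 1 point(s)
  x = 13: RHS = 1, y in [1, 16]  -> 2 point(s)
  x = 15: RHS = 8, y in [5, 12]  -> 2 point(s)
  x = 16: RHS = 16, y in [4, 13]  -> 2 point(s)
Affine points: 17. Add the point at infinity: total = 18.

#E(F_17) = 18


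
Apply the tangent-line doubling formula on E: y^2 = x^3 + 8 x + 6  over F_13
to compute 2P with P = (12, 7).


Doubling: s = (3 x1^2 + a) / (2 y1)
s = (3*12^2 + 8) / (2*7) mod 13 = 11
x3 = s^2 - 2 x1 mod 13 = 11^2 - 2*12 = 6
y3 = s (x1 - x3) - y1 mod 13 = 11 * (12 - 6) - 7 = 7

2P = (6, 7)


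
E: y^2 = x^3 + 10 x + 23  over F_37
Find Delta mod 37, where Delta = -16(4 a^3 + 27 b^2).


4 a^3 + 27 b^2 = 4*10^3 + 27*23^2 = 4000 + 14283 = 18283
Delta = -16 * (18283) = -292528
Delta mod 37 = 31

Delta = 31 (mod 37)


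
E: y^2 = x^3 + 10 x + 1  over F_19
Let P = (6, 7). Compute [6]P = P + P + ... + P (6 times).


k = 6 = 110_2 (binary, LSB first: 011)
Double-and-add from P = (6, 7):
  bit 0 = 0: acc unchanged = O
  bit 1 = 1: acc = O + (16, 1) = (16, 1)
  bit 2 = 1: acc = (16, 1) + (11, 6) = (12, 14)

6P = (12, 14)


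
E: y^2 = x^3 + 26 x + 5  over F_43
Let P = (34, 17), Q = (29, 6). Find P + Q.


P != Q, so use the chord formula.
s = (y2 - y1) / (x2 - x1) = (32) / (38) mod 43 = 28
x3 = s^2 - x1 - x2 mod 43 = 28^2 - 34 - 29 = 33
y3 = s (x1 - x3) - y1 mod 43 = 28 * (34 - 33) - 17 = 11

P + Q = (33, 11)


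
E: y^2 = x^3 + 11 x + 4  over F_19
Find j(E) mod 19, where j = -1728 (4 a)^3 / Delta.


Delta = -16(4 a^3 + 27 b^2) mod 19 = 16
-1728 * (4 a)^3 = -1728 * (4*11)^3 mod 19 = 7
j = 7 * 16^(-1) mod 19 = 4

j = 4 (mod 19)


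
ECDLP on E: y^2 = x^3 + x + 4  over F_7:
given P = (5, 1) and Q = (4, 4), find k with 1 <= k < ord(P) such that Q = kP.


Enumerate multiples of P until we hit Q = (4, 4):
  1P = (5, 1)
  2P = (6, 3)
  3P = (0, 2)
  4P = (4, 3)
  5P = (2, 0)
  6P = (4, 4)
Match found at i = 6.

k = 6


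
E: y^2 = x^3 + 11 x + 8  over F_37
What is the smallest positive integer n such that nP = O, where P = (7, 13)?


Compute successive multiples of P until we hit O:
  1P = (7, 13)
  2P = (33, 14)
  3P = (23, 12)
  4P = (19, 34)
  5P = (21, 18)
  6P = (18, 28)
  7P = (16, 5)
  8P = (2, 36)
  ... (continuing to 30P)
  30P = O

ord(P) = 30


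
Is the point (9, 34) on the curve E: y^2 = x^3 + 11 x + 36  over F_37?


Check whether y^2 = x^3 + 11 x + 36 (mod 37) for (x, y) = (9, 34).
LHS: y^2 = 34^2 mod 37 = 9
RHS: x^3 + 11 x + 36 = 9^3 + 11*9 + 36 mod 37 = 13
LHS != RHS

No, not on the curve


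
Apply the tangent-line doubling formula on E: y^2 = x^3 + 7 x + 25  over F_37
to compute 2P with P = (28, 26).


Doubling: s = (3 x1^2 + a) / (2 y1)
s = (3*28^2 + 7) / (2*26) mod 37 = 29
x3 = s^2 - 2 x1 mod 37 = 29^2 - 2*28 = 8
y3 = s (x1 - x3) - y1 mod 37 = 29 * (28 - 8) - 26 = 36

2P = (8, 36)


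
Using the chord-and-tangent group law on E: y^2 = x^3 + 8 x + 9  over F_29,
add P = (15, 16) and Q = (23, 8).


P != Q, so use the chord formula.
s = (y2 - y1) / (x2 - x1) = (21) / (8) mod 29 = 28
x3 = s^2 - x1 - x2 mod 29 = 28^2 - 15 - 23 = 21
y3 = s (x1 - x3) - y1 mod 29 = 28 * (15 - 21) - 16 = 19

P + Q = (21, 19)


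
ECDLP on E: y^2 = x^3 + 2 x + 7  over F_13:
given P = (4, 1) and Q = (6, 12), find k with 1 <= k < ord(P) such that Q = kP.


Enumerate multiples of P until we hit Q = (6, 12):
  1P = (4, 1)
  2P = (6, 1)
  3P = (3, 12)
  4P = (10, 0)
  5P = (3, 1)
  6P = (6, 12)
Match found at i = 6.

k = 6


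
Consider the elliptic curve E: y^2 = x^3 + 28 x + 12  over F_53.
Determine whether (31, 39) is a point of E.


Check whether y^2 = x^3 + 28 x + 12 (mod 53) for (x, y) = (31, 39).
LHS: y^2 = 39^2 mod 53 = 37
RHS: x^3 + 28 x + 12 = 31^3 + 28*31 + 12 mod 53 = 37
LHS = RHS

Yes, on the curve


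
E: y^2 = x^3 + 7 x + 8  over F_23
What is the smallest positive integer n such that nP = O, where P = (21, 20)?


Compute successive multiples of P until we hit O:
  1P = (21, 20)
  2P = (7, 20)
  3P = (18, 3)
  4P = (11, 6)
  5P = (4, 13)
  6P = (0, 13)
  7P = (20, 11)
  8P = (17, 16)
  ... (continuing to 30P)
  30P = O

ord(P) = 30


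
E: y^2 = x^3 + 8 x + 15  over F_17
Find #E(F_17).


For each x in F_17, count y with y^2 = x^3 + 8 x + 15 mod 17:
  x = 0: RHS = 15, y in [7, 10]  -> 2 point(s)
  x = 3: RHS = 15, y in [7, 10]  -> 2 point(s)
  x = 4: RHS = 9, y in [3, 14]  -> 2 point(s)
  x = 8: RHS = 13, y in [8, 9]  -> 2 point(s)
  x = 9: RHS = 0, y in [0]  -> 1 point(s)
  x = 13: RHS = 4, y in [2, 15]  -> 2 point(s)
  x = 14: RHS = 15, y in [7, 10]  -> 2 point(s)
  x = 15: RHS = 8, y in [5, 12]  -> 2 point(s)
Affine points: 15. Add the point at infinity: total = 16.

#E(F_17) = 16


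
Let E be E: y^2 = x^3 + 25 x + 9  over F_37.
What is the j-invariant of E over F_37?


Delta = -16(4 a^3 + 27 b^2) mod 37 = 9
-1728 * (4 a)^3 = -1728 * (4*25)^3 mod 37 = 11
j = 11 * 9^(-1) mod 37 = 30

j = 30 (mod 37)


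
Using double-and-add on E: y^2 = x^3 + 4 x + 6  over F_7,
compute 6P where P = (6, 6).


k = 6 = 110_2 (binary, LSB first: 011)
Double-and-add from P = (6, 6):
  bit 0 = 0: acc unchanged = O
  bit 1 = 1: acc = O + (2, 1) = (2, 1)
  bit 2 = 1: acc = (2, 1) + (4, 4) = (5, 5)

6P = (5, 5)


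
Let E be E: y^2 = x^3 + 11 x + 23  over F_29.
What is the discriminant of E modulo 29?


4 a^3 + 27 b^2 = 4*11^3 + 27*23^2 = 5324 + 14283 = 19607
Delta = -16 * (19607) = -313712
Delta mod 29 = 10

Delta = 10 (mod 29)
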